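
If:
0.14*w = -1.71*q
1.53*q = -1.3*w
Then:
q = 0.00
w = 0.00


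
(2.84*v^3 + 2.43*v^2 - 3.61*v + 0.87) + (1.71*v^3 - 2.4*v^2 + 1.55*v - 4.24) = 4.55*v^3 + 0.0300000000000002*v^2 - 2.06*v - 3.37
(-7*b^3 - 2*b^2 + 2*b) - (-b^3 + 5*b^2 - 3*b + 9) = -6*b^3 - 7*b^2 + 5*b - 9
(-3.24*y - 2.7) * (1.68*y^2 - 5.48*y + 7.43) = -5.4432*y^3 + 13.2192*y^2 - 9.2772*y - 20.061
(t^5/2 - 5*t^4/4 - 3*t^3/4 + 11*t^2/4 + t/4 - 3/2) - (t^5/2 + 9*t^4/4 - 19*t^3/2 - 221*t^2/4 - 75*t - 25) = -7*t^4/2 + 35*t^3/4 + 58*t^2 + 301*t/4 + 47/2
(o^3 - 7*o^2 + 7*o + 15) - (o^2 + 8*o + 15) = o^3 - 8*o^2 - o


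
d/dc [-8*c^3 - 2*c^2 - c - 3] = -24*c^2 - 4*c - 1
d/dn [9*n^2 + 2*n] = 18*n + 2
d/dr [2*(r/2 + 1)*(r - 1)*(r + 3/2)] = 3*r^2 + 5*r - 1/2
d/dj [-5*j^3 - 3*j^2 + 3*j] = -15*j^2 - 6*j + 3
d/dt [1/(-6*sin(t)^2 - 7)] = 6*sin(2*t)/(10 - 3*cos(2*t))^2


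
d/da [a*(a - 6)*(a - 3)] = 3*a^2 - 18*a + 18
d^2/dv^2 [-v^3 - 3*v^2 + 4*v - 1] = -6*v - 6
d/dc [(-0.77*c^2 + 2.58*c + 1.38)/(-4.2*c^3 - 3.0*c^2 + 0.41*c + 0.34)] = (-3.234*c^4 + 21.672*c^3 + 24.8123*c^2 + 7.7564*c + 0.3114)/(17.64*c^6 + 25.2*c^5 + 5.556*c^4 - 5.316*c^3 - 1.8719*c^2 + 0.2788*c + 0.1156)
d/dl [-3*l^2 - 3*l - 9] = -6*l - 3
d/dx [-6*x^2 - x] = -12*x - 1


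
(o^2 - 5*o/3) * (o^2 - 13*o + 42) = o^4 - 44*o^3/3 + 191*o^2/3 - 70*o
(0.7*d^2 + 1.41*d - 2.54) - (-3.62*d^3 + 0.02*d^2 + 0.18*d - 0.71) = 3.62*d^3 + 0.68*d^2 + 1.23*d - 1.83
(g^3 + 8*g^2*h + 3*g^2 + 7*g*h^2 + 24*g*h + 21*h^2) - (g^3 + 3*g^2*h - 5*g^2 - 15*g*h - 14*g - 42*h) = 5*g^2*h + 8*g^2 + 7*g*h^2 + 39*g*h + 14*g + 21*h^2 + 42*h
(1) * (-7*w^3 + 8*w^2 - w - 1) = -7*w^3 + 8*w^2 - w - 1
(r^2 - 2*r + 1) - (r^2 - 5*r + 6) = 3*r - 5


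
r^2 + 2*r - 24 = (r - 4)*(r + 6)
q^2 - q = q*(q - 1)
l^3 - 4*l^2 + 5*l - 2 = (l - 2)*(l - 1)^2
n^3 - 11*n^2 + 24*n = n*(n - 8)*(n - 3)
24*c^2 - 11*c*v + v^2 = (-8*c + v)*(-3*c + v)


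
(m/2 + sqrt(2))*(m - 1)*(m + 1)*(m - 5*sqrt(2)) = m^4/2 - 3*sqrt(2)*m^3/2 - 21*m^2/2 + 3*sqrt(2)*m/2 + 10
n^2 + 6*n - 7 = (n - 1)*(n + 7)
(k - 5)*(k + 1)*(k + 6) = k^3 + 2*k^2 - 29*k - 30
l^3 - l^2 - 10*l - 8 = (l - 4)*(l + 1)*(l + 2)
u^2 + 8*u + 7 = (u + 1)*(u + 7)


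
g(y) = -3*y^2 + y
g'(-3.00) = 19.00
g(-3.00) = -30.00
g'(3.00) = -17.00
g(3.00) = -24.00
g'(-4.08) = 25.48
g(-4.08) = -54.02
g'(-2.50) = 16.00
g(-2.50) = -21.25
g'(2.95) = -16.70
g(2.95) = -23.16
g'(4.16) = -23.96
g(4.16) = -47.76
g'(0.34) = -1.04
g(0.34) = -0.01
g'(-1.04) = 7.24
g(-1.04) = -4.28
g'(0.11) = 0.34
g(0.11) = 0.07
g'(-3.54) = 22.24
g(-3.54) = -41.13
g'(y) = 1 - 6*y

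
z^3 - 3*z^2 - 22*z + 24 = (z - 6)*(z - 1)*(z + 4)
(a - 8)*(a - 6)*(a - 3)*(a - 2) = a^4 - 19*a^3 + 124*a^2 - 324*a + 288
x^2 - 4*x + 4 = (x - 2)^2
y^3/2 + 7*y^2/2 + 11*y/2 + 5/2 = (y/2 + 1/2)*(y + 1)*(y + 5)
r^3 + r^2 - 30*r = r*(r - 5)*(r + 6)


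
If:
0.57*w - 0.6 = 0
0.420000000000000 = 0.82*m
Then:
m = 0.51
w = 1.05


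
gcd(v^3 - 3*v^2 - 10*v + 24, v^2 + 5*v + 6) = v + 3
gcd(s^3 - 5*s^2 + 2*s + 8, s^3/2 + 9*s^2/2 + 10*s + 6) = s + 1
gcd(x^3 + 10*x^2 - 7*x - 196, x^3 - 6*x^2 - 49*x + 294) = x + 7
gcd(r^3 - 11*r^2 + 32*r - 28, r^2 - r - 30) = 1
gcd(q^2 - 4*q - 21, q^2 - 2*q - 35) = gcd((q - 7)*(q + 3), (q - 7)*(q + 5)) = q - 7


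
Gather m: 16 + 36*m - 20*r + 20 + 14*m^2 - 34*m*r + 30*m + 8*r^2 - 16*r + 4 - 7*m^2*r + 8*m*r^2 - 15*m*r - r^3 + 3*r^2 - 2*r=m^2*(14 - 7*r) + m*(8*r^2 - 49*r + 66) - r^3 + 11*r^2 - 38*r + 40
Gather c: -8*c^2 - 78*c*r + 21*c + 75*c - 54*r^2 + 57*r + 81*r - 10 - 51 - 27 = -8*c^2 + c*(96 - 78*r) - 54*r^2 + 138*r - 88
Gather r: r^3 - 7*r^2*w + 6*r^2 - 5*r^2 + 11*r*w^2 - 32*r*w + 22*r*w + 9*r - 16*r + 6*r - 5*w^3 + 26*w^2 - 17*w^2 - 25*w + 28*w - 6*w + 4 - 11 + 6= r^3 + r^2*(1 - 7*w) + r*(11*w^2 - 10*w - 1) - 5*w^3 + 9*w^2 - 3*w - 1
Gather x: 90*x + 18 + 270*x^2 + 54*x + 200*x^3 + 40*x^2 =200*x^3 + 310*x^2 + 144*x + 18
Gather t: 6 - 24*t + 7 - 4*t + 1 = 14 - 28*t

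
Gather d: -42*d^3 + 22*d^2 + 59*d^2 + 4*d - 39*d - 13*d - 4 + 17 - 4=-42*d^3 + 81*d^2 - 48*d + 9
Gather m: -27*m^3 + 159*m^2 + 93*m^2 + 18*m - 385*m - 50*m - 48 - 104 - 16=-27*m^3 + 252*m^2 - 417*m - 168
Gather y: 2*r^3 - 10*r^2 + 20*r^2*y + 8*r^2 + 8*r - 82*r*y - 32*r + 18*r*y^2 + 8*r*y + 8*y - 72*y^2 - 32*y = 2*r^3 - 2*r^2 - 24*r + y^2*(18*r - 72) + y*(20*r^2 - 74*r - 24)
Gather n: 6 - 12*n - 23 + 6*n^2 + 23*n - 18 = 6*n^2 + 11*n - 35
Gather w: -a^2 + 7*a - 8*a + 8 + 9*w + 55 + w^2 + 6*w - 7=-a^2 - a + w^2 + 15*w + 56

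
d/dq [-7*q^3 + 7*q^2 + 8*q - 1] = -21*q^2 + 14*q + 8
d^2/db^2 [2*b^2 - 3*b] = 4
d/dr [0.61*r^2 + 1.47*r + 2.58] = 1.22*r + 1.47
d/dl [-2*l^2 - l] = -4*l - 1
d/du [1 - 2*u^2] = -4*u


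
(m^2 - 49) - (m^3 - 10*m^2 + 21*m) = -m^3 + 11*m^2 - 21*m - 49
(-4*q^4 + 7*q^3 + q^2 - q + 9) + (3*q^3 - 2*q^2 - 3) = -4*q^4 + 10*q^3 - q^2 - q + 6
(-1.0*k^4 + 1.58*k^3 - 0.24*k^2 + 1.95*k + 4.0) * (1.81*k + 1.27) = -1.81*k^5 + 1.5898*k^4 + 1.5722*k^3 + 3.2247*k^2 + 9.7165*k + 5.08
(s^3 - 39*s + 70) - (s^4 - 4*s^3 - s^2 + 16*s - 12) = -s^4 + 5*s^3 + s^2 - 55*s + 82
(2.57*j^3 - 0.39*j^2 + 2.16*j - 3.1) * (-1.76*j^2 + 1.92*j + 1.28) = -4.5232*j^5 + 5.6208*j^4 - 1.2608*j^3 + 9.104*j^2 - 3.1872*j - 3.968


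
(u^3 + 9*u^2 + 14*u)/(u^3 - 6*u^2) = (u^2 + 9*u + 14)/(u*(u - 6))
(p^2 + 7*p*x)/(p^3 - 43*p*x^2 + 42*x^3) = p/(p^2 - 7*p*x + 6*x^2)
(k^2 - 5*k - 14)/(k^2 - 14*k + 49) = (k + 2)/(k - 7)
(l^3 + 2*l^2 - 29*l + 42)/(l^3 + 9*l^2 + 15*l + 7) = (l^2 - 5*l + 6)/(l^2 + 2*l + 1)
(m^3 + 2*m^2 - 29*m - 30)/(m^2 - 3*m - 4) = (m^2 + m - 30)/(m - 4)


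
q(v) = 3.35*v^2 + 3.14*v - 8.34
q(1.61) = 5.40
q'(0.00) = 3.14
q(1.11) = -0.73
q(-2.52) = 5.02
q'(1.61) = 13.93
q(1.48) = 3.65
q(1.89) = 9.56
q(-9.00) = 234.75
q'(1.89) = 15.80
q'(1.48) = 13.06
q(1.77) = 7.71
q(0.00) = -8.34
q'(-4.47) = -26.81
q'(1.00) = 9.84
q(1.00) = -1.85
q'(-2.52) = -13.74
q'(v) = 6.7*v + 3.14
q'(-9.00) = -57.16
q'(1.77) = 15.00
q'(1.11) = 10.58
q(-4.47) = 44.56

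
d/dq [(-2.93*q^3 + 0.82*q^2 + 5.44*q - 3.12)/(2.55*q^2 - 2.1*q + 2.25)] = (-7.4715*q^4 + 12.306*q^3 - 35.3715*q^2 + 19.602*q + 5.688)/(6.5025*q^4 - 10.71*q^3 + 15.885*q^2 - 9.45*q + 5.0625)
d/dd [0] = 0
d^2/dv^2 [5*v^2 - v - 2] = 10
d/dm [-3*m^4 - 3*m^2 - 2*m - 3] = -12*m^3 - 6*m - 2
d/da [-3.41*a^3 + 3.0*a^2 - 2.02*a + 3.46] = -10.23*a^2 + 6.0*a - 2.02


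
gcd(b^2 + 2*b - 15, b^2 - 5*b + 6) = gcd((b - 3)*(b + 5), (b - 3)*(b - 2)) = b - 3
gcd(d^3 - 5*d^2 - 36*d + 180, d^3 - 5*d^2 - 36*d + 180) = d^3 - 5*d^2 - 36*d + 180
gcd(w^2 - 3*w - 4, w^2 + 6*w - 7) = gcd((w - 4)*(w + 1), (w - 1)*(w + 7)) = 1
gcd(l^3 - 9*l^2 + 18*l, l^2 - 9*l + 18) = l^2 - 9*l + 18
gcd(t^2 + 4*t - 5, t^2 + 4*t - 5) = t^2 + 4*t - 5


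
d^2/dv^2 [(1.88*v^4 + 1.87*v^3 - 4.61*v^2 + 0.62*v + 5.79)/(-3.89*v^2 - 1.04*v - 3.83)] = (-56.8966960000001*v^6 - 45.6343680000002*v^5 - 180.257784*v^4 - 124.202938*v^3 - 1313.409084*v^2 - 249.706038*v + 300.188444)/(58.863869*v^6 + 47.212152*v^5 + 186.490101*v^4 + 94.092752*v^3 + 183.613647*v^2 + 45.766968*v + 56.181887)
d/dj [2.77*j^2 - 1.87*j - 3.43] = 5.54*j - 1.87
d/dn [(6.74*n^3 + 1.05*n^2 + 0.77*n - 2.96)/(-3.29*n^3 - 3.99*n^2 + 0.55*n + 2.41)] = (1.4210854715202e-14*n^5 - 23.4381*n^4 + 12.4806*n^3 + 23.1648*n^2 - 18.5598*n + 3.4837)/(10.8241*n^6 + 26.2542*n^5 + 12.3011*n^4 - 20.2468*n^3 - 18.9293*n^2 + 2.651*n + 5.8081)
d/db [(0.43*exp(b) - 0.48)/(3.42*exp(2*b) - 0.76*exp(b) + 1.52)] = (-1.4706*exp(2*b) + 3.2832*exp(b) + 0.2888)*exp(b)/(11.6964*exp(4*b) - 5.1984*exp(3*b) + 10.9744*exp(2*b) - 2.3104*exp(b) + 2.3104)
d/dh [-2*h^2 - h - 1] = -4*h - 1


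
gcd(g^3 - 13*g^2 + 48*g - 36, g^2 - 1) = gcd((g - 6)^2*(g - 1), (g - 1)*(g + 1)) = g - 1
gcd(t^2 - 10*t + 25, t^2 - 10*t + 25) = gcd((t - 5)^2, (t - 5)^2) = t^2 - 10*t + 25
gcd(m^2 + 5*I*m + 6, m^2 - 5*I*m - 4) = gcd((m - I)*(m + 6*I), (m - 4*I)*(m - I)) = m - I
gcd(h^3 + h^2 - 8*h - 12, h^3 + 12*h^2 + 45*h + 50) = h + 2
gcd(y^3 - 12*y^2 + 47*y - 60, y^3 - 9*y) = y - 3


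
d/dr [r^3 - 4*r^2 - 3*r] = 3*r^2 - 8*r - 3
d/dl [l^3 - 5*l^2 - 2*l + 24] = 3*l^2 - 10*l - 2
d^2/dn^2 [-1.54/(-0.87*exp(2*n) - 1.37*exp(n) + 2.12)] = (1.54*(1.74*exp(n) + 1.37)*(3.48*exp(n) + 2.74)*exp(n) - (5.3592*exp(n) + 2.1098)*(0.87*exp(2*n) + 1.37*exp(n) - 2.12))*exp(n)/(0.87*exp(2*n) + 1.37*exp(n) - 2.12)^3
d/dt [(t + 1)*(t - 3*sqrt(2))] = 2*t - 3*sqrt(2) + 1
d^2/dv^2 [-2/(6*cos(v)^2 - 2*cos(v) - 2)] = (-36*sin(v)^4 + 31*sin(v)^2 - 41*cos(v)/4 + 9*cos(3*v)/4 + 13)/(3*sin(v)^2 + cos(v) - 2)^3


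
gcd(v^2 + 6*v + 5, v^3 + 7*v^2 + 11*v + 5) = v^2 + 6*v + 5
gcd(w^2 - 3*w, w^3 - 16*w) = w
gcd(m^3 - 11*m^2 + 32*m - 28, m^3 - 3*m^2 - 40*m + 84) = m^2 - 9*m + 14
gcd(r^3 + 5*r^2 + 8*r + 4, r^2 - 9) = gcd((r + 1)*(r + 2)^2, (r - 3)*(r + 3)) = 1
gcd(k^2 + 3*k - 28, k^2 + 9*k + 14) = k + 7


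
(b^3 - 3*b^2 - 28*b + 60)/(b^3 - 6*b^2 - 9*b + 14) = (b^3 - 3*b^2 - 28*b + 60)/(b^3 - 6*b^2 - 9*b + 14)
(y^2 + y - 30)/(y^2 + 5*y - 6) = (y - 5)/(y - 1)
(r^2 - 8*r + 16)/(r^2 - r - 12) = (r - 4)/(r + 3)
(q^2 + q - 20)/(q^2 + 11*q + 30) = (q - 4)/(q + 6)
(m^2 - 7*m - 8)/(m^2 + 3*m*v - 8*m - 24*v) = (m + 1)/(m + 3*v)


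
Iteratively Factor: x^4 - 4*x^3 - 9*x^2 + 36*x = (x)*(x^3 - 4*x^2 - 9*x + 36) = x*(x - 4)*(x^2 - 9) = x*(x - 4)*(x + 3)*(x - 3)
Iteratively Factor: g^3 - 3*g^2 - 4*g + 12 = (g + 2)*(g^2 - 5*g + 6) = (g - 3)*(g + 2)*(g - 2)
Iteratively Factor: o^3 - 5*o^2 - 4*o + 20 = (o - 2)*(o^2 - 3*o - 10) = (o - 2)*(o + 2)*(o - 5)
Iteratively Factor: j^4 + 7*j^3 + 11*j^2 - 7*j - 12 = (j + 3)*(j^3 + 4*j^2 - j - 4) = (j + 1)*(j + 3)*(j^2 + 3*j - 4) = (j - 1)*(j + 1)*(j + 3)*(j + 4)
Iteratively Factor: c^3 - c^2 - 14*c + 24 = (c - 3)*(c^2 + 2*c - 8) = (c - 3)*(c + 4)*(c - 2)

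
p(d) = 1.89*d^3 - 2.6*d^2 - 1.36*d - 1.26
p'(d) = 5.67*d^2 - 5.2*d - 1.36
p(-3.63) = -120.99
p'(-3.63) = 92.23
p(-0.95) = -3.93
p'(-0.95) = 8.70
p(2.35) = 5.71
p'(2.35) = 17.73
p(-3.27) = -90.70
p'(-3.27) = 76.27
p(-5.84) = -458.44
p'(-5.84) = 222.39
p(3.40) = 38.34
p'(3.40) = 46.51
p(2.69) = 13.06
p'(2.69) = 25.68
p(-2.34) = -36.53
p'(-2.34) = 41.85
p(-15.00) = -6944.61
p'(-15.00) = 1352.39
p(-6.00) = -494.94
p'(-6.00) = 233.96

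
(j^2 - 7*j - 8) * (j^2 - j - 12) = j^4 - 8*j^3 - 13*j^2 + 92*j + 96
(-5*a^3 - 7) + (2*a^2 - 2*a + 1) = -5*a^3 + 2*a^2 - 2*a - 6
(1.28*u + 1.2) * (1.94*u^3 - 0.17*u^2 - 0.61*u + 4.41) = 2.4832*u^4 + 2.1104*u^3 - 0.9848*u^2 + 4.9128*u + 5.292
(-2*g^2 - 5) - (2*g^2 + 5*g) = -4*g^2 - 5*g - 5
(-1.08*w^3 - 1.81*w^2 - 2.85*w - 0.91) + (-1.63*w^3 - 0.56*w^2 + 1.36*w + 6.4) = -2.71*w^3 - 2.37*w^2 - 1.49*w + 5.49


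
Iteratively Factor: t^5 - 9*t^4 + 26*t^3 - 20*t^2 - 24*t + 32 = (t - 2)*(t^4 - 7*t^3 + 12*t^2 + 4*t - 16) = (t - 2)^2*(t^3 - 5*t^2 + 2*t + 8) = (t - 2)^2*(t + 1)*(t^2 - 6*t + 8) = (t - 2)^3*(t + 1)*(t - 4)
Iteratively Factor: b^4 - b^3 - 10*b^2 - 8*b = (b + 1)*(b^3 - 2*b^2 - 8*b) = b*(b + 1)*(b^2 - 2*b - 8) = b*(b - 4)*(b + 1)*(b + 2)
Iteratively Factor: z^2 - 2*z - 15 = (z + 3)*(z - 5)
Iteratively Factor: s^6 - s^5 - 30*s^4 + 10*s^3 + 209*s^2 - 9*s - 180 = (s - 5)*(s^5 + 4*s^4 - 10*s^3 - 40*s^2 + 9*s + 36) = (s - 5)*(s - 1)*(s^4 + 5*s^3 - 5*s^2 - 45*s - 36) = (s - 5)*(s - 3)*(s - 1)*(s^3 + 8*s^2 + 19*s + 12) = (s - 5)*(s - 3)*(s - 1)*(s + 1)*(s^2 + 7*s + 12) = (s - 5)*(s - 3)*(s - 1)*(s + 1)*(s + 4)*(s + 3)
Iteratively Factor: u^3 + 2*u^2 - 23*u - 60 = (u - 5)*(u^2 + 7*u + 12) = (u - 5)*(u + 4)*(u + 3)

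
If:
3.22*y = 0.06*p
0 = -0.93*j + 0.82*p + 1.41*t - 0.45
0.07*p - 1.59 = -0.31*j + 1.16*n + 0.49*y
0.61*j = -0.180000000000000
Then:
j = -0.30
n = 2.81609195402299*y - 1.44954776710006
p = 53.6666666666667*y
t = 0.124520404604116 - 31.210401891253*y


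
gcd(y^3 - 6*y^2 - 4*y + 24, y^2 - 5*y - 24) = 1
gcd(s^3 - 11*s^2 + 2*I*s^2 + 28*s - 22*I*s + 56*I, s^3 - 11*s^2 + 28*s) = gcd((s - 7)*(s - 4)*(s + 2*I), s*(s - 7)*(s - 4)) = s^2 - 11*s + 28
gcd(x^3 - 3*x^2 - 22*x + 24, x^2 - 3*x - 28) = x + 4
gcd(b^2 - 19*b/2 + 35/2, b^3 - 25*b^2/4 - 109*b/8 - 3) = 1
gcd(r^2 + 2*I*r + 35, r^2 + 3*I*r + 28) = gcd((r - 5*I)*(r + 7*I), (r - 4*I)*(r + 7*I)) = r + 7*I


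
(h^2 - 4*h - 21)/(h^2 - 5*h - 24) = (h - 7)/(h - 8)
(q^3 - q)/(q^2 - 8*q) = (q^2 - 1)/(q - 8)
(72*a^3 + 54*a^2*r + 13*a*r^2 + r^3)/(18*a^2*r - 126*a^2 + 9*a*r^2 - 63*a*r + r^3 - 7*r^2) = (4*a + r)/(r - 7)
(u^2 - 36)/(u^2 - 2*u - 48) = (u - 6)/(u - 8)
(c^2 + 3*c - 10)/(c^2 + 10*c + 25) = (c - 2)/(c + 5)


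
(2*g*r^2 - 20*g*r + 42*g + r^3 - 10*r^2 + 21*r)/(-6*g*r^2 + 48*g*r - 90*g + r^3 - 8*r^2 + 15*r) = (2*g*r - 14*g + r^2 - 7*r)/(-6*g*r + 30*g + r^2 - 5*r)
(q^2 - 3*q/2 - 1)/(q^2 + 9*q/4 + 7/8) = 4*(q - 2)/(4*q + 7)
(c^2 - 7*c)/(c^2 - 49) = c/(c + 7)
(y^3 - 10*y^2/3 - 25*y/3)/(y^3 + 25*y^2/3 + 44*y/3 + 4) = y*(3*y^2 - 10*y - 25)/(3*y^3 + 25*y^2 + 44*y + 12)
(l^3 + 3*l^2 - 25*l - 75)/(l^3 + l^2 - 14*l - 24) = (l^2 - 25)/(l^2 - 2*l - 8)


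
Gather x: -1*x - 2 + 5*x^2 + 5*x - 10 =5*x^2 + 4*x - 12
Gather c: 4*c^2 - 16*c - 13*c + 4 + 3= 4*c^2 - 29*c + 7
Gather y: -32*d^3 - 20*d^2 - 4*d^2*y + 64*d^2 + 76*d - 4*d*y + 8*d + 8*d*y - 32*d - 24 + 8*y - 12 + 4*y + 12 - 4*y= -32*d^3 + 44*d^2 + 52*d + y*(-4*d^2 + 4*d + 8) - 24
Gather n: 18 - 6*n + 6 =24 - 6*n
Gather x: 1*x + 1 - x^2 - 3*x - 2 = -x^2 - 2*x - 1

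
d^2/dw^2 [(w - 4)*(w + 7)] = 2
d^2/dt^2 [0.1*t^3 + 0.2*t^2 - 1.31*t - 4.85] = 0.6*t + 0.4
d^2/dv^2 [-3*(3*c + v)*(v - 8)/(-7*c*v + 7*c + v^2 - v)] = 6*((3*c + v)*(v - 8)*(7*c - 2*v + 1)^2 + ((3*c + v)*(v - 8) - (3*c + v)*(7*c - 2*v + 1) - (v - 8)*(7*c - 2*v + 1))*(7*c*v - 7*c - v^2 + v) + (7*c*v - 7*c - v^2 + v)^2)/(7*c*v - 7*c - v^2 + v)^3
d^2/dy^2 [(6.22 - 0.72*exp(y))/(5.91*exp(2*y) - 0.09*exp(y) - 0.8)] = (-25.148232*exp(4*y) + 868.62816*exp(3*y) - 30.350214*exp(2*y) + 117.734862*exp(y) - 0.90864)*exp(y)/(206.425071*exp(6*y) - 9.430587*exp(5*y) - 83.683827*exp(4*y) + 2.552391*exp(3*y) + 11.32776*exp(2*y) - 0.1728*exp(y) - 0.512)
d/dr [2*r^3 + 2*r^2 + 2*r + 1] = 6*r^2 + 4*r + 2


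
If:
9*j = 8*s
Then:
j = 8*s/9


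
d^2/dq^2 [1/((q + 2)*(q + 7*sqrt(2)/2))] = 4*(4*(q + 2)^2 + 2*(q + 2)*(2*q + 7*sqrt(2)) + (2*q + 7*sqrt(2))^2)/((q + 2)^3*(2*q + 7*sqrt(2))^3)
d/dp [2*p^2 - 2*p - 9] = 4*p - 2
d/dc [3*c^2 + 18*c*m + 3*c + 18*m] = 6*c + 18*m + 3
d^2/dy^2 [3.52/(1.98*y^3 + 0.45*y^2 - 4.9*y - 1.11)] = (-(41.8176*y + 3.168)*(1.98*y^3 + 0.45*y^2 - 4.9*y - 1.11) + 3.52*(5.94*y^2 + 0.9*y - 4.9)*(11.88*y^2 + 1.8*y - 9.8))/(1.98*y^3 + 0.45*y^2 - 4.9*y - 1.11)^3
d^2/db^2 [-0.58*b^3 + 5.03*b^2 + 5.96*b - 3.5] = 10.06 - 3.48*b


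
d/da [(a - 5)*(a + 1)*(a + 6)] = 3*a^2 + 4*a - 29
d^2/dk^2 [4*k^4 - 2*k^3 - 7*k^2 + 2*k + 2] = 48*k^2 - 12*k - 14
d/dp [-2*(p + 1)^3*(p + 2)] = (-8*p - 14)*(p + 1)^2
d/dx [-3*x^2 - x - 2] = -6*x - 1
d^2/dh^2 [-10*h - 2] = 0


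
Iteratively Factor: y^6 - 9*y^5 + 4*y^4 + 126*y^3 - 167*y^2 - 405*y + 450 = (y - 5)*(y^5 - 4*y^4 - 16*y^3 + 46*y^2 + 63*y - 90) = (y - 5)^2*(y^4 + y^3 - 11*y^2 - 9*y + 18) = (y - 5)^2*(y + 3)*(y^3 - 2*y^2 - 5*y + 6) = (y - 5)^2*(y - 1)*(y + 3)*(y^2 - y - 6) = (y - 5)^2*(y - 1)*(y + 2)*(y + 3)*(y - 3)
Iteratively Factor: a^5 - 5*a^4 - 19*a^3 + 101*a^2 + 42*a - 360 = (a - 3)*(a^4 - 2*a^3 - 25*a^2 + 26*a + 120) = (a - 5)*(a - 3)*(a^3 + 3*a^2 - 10*a - 24) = (a - 5)*(a - 3)*(a + 4)*(a^2 - a - 6) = (a - 5)*(a - 3)^2*(a + 4)*(a + 2)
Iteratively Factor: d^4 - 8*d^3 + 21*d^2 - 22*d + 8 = (d - 1)*(d^3 - 7*d^2 + 14*d - 8) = (d - 4)*(d - 1)*(d^2 - 3*d + 2) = (d - 4)*(d - 2)*(d - 1)*(d - 1)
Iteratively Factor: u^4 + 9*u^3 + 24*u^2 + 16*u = (u + 4)*(u^3 + 5*u^2 + 4*u) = (u + 1)*(u + 4)*(u^2 + 4*u) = (u + 1)*(u + 4)^2*(u)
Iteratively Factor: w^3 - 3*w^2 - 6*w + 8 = (w + 2)*(w^2 - 5*w + 4) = (w - 4)*(w + 2)*(w - 1)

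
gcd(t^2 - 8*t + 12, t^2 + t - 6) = t - 2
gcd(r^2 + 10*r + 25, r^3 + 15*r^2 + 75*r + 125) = r^2 + 10*r + 25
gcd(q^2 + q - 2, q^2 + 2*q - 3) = q - 1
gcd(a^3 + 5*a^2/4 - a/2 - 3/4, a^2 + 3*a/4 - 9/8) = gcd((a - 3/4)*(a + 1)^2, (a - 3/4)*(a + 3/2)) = a - 3/4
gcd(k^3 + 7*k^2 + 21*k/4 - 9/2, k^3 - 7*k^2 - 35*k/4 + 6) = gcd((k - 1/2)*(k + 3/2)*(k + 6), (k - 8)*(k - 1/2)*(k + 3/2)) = k^2 + k - 3/4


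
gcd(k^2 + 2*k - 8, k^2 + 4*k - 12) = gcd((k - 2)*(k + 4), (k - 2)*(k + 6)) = k - 2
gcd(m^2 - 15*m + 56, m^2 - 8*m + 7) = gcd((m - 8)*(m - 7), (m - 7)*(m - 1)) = m - 7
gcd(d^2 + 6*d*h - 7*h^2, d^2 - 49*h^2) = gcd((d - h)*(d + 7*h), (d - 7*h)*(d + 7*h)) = d + 7*h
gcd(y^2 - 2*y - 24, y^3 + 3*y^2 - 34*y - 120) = y^2 - 2*y - 24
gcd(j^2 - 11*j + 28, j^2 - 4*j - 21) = j - 7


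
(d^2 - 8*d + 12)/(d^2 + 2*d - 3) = (d^2 - 8*d + 12)/(d^2 + 2*d - 3)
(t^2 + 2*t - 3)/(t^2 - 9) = (t - 1)/(t - 3)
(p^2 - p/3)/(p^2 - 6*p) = (p - 1/3)/(p - 6)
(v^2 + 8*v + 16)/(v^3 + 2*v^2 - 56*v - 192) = (v + 4)/(v^2 - 2*v - 48)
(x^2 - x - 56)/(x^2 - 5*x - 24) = (x + 7)/(x + 3)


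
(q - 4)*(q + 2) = q^2 - 2*q - 8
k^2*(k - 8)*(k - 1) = k^4 - 9*k^3 + 8*k^2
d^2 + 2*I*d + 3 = (d - I)*(d + 3*I)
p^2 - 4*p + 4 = (p - 2)^2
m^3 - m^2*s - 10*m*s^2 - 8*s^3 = (m - 4*s)*(m + s)*(m + 2*s)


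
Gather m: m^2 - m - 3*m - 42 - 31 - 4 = m^2 - 4*m - 77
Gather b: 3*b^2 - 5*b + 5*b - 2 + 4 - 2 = 3*b^2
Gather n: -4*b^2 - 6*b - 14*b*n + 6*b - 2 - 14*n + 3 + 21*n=-4*b^2 + n*(7 - 14*b) + 1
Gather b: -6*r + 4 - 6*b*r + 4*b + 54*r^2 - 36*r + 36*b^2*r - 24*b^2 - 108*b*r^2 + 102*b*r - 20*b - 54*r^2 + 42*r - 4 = b^2*(36*r - 24) + b*(-108*r^2 + 96*r - 16)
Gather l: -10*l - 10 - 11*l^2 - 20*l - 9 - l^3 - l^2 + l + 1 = -l^3 - 12*l^2 - 29*l - 18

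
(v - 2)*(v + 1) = v^2 - v - 2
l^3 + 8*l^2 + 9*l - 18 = (l - 1)*(l + 3)*(l + 6)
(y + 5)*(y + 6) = y^2 + 11*y + 30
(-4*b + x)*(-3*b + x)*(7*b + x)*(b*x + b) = 84*b^4*x + 84*b^4 - 37*b^3*x^2 - 37*b^3*x + b*x^4 + b*x^3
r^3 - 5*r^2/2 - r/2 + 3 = (r - 2)*(r - 3/2)*(r + 1)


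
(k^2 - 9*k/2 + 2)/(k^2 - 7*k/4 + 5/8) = 4*(k - 4)/(4*k - 5)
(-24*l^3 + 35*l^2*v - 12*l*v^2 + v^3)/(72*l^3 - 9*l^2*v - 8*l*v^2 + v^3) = (-l + v)/(3*l + v)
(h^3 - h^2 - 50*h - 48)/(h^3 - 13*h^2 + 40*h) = (h^2 + 7*h + 6)/(h*(h - 5))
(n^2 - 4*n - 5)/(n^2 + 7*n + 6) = (n - 5)/(n + 6)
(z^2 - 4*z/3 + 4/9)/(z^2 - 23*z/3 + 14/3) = (z - 2/3)/(z - 7)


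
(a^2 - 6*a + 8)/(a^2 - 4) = (a - 4)/(a + 2)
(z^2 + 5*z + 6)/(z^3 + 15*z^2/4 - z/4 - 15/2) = 4/(4*z - 5)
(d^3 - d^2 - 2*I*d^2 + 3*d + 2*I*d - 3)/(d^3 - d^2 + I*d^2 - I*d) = (d - 3*I)/d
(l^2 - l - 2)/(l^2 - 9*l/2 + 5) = 2*(l + 1)/(2*l - 5)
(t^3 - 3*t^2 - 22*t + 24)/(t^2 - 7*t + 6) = t + 4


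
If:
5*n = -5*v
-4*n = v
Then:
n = 0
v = 0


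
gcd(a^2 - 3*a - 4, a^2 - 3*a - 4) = a^2 - 3*a - 4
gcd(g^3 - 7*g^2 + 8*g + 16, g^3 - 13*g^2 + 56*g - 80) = g^2 - 8*g + 16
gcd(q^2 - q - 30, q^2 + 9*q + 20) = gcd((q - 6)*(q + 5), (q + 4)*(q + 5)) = q + 5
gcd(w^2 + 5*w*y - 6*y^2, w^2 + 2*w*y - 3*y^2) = -w + y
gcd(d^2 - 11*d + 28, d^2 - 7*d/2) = 1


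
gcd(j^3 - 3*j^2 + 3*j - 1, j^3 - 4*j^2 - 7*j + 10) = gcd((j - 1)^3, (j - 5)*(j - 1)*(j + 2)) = j - 1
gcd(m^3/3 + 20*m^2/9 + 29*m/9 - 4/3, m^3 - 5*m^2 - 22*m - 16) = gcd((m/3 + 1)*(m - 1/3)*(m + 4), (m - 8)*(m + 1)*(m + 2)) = 1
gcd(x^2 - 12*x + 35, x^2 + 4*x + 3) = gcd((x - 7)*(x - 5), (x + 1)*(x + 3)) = 1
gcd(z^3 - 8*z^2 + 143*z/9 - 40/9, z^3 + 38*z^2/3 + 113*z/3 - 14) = z - 1/3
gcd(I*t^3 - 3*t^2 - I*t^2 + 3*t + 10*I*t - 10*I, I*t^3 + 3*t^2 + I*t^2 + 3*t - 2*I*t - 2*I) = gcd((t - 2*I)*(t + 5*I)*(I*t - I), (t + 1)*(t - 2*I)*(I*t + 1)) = t - 2*I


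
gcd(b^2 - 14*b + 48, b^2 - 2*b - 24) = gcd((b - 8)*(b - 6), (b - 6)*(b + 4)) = b - 6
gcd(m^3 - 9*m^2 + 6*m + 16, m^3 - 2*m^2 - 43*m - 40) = m^2 - 7*m - 8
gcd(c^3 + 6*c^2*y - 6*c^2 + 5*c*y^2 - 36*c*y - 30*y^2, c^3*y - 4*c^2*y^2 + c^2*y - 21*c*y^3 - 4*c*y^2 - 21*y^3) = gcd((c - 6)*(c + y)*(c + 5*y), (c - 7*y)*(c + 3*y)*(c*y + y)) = 1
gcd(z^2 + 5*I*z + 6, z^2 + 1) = z - I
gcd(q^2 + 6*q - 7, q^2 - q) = q - 1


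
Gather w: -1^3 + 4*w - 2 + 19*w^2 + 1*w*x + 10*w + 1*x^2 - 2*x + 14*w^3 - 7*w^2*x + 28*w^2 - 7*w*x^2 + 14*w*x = 14*w^3 + w^2*(47 - 7*x) + w*(-7*x^2 + 15*x + 14) + x^2 - 2*x - 3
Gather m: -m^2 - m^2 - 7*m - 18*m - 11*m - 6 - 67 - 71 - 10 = -2*m^2 - 36*m - 154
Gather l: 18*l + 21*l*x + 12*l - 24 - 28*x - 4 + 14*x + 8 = l*(21*x + 30) - 14*x - 20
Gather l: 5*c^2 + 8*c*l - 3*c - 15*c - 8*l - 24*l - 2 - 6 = 5*c^2 - 18*c + l*(8*c - 32) - 8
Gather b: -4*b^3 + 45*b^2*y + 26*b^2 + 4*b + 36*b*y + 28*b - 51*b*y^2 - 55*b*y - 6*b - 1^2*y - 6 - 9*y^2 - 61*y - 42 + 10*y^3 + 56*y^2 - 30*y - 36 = -4*b^3 + b^2*(45*y + 26) + b*(-51*y^2 - 19*y + 26) + 10*y^3 + 47*y^2 - 92*y - 84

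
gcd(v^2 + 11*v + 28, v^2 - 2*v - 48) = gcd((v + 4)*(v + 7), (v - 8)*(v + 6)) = 1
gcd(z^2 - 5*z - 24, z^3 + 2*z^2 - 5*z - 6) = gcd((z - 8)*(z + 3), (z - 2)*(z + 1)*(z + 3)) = z + 3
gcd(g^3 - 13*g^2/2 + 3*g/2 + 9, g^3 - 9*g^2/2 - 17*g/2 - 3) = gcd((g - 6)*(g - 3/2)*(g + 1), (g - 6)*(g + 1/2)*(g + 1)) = g^2 - 5*g - 6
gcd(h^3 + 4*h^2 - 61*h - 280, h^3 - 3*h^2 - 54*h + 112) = h^2 - h - 56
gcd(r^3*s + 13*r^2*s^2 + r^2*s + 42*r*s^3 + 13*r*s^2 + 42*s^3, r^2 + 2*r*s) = 1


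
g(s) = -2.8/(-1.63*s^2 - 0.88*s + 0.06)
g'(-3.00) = 0.17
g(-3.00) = 0.23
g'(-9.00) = 0.01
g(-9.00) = 0.02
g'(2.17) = -0.25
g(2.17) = 0.29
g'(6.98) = -0.01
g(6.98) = 0.03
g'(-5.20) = 0.03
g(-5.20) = 0.07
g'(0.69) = -5.00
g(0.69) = 2.12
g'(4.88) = -0.03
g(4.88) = 0.07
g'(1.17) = -1.28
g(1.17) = 0.87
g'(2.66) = -0.14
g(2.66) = 0.20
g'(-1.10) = 8.50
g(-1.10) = 2.97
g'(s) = -2.8*(3.26*s + 0.88)/(-1.63*s^2 - 0.88*s + 0.06)^2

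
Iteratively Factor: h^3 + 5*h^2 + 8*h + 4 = (h + 2)*(h^2 + 3*h + 2) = (h + 2)^2*(h + 1)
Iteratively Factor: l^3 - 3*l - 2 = (l - 2)*(l^2 + 2*l + 1) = (l - 2)*(l + 1)*(l + 1)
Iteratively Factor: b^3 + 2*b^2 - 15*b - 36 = (b + 3)*(b^2 - b - 12) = (b + 3)^2*(b - 4)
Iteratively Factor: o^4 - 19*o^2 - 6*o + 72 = (o - 2)*(o^3 + 2*o^2 - 15*o - 36) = (o - 2)*(o + 3)*(o^2 - o - 12) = (o - 4)*(o - 2)*(o + 3)*(o + 3)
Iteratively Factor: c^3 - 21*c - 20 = (c + 4)*(c^2 - 4*c - 5) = (c - 5)*(c + 4)*(c + 1)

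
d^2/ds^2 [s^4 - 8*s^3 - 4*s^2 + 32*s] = 12*s^2 - 48*s - 8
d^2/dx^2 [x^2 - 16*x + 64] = 2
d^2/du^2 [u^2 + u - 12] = 2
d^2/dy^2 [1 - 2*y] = 0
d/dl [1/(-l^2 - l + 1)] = (2*l + 1)/(l^2 + l - 1)^2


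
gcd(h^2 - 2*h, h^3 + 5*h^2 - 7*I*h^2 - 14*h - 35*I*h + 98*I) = h - 2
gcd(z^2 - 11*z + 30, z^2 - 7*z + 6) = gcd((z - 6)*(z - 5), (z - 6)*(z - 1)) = z - 6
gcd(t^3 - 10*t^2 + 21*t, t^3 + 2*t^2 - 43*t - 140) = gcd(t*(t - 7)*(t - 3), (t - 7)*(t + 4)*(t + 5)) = t - 7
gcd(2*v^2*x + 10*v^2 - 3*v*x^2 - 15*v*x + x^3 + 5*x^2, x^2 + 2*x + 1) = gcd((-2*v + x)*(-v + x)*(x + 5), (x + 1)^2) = 1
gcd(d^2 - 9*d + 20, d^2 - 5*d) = d - 5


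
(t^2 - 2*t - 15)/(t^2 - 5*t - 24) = (t - 5)/(t - 8)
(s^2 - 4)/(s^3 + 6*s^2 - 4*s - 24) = 1/(s + 6)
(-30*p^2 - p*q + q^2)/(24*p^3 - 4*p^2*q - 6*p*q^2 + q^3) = (-5*p - q)/(4*p^2 - q^2)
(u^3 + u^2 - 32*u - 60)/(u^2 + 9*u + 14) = (u^2 - u - 30)/(u + 7)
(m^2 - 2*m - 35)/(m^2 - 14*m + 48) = (m^2 - 2*m - 35)/(m^2 - 14*m + 48)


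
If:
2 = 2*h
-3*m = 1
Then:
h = 1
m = -1/3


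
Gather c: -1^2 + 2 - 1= 0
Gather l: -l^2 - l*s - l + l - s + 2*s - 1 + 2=-l^2 - l*s + s + 1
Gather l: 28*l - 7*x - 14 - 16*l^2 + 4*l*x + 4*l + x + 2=-16*l^2 + l*(4*x + 32) - 6*x - 12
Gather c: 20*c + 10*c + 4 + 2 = 30*c + 6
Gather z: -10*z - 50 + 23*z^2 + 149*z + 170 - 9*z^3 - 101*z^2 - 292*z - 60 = -9*z^3 - 78*z^2 - 153*z + 60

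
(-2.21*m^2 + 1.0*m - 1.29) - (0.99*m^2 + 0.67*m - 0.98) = -3.2*m^2 + 0.33*m - 0.31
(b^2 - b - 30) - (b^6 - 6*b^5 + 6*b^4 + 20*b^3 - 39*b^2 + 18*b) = -b^6 + 6*b^5 - 6*b^4 - 20*b^3 + 40*b^2 - 19*b - 30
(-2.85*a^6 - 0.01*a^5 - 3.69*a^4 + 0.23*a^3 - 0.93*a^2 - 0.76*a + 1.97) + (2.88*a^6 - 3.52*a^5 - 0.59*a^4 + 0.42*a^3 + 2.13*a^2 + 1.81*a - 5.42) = 0.0299999999999998*a^6 - 3.53*a^5 - 4.28*a^4 + 0.65*a^3 + 1.2*a^2 + 1.05*a - 3.45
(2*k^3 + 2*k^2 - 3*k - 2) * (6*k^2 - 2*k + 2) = 12*k^5 + 8*k^4 - 18*k^3 - 2*k^2 - 2*k - 4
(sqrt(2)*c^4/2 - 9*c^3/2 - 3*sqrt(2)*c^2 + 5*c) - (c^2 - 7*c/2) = sqrt(2)*c^4/2 - 9*c^3/2 - 3*sqrt(2)*c^2 - c^2 + 17*c/2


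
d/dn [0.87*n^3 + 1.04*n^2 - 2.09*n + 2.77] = 2.61*n^2 + 2.08*n - 2.09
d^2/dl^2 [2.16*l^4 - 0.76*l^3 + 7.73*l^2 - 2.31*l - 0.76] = 25.92*l^2 - 4.56*l + 15.46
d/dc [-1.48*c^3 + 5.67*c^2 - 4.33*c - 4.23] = -4.44*c^2 + 11.34*c - 4.33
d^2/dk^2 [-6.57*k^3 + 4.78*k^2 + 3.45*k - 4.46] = 9.56 - 39.42*k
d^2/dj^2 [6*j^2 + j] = 12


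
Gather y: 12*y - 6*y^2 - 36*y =-6*y^2 - 24*y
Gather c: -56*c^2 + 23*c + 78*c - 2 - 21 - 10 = -56*c^2 + 101*c - 33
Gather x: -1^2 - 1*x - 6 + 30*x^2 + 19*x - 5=30*x^2 + 18*x - 12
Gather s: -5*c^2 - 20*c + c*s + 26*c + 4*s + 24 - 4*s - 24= -5*c^2 + c*s + 6*c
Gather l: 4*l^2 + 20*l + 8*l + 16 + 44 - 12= 4*l^2 + 28*l + 48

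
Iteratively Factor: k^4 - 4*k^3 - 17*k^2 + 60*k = (k)*(k^3 - 4*k^2 - 17*k + 60) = k*(k - 3)*(k^2 - k - 20) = k*(k - 3)*(k + 4)*(k - 5)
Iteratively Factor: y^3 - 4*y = (y - 2)*(y^2 + 2*y) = y*(y - 2)*(y + 2)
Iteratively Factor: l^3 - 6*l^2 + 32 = (l - 4)*(l^2 - 2*l - 8) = (l - 4)^2*(l + 2)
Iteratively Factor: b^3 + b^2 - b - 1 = (b + 1)*(b^2 - 1) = (b + 1)^2*(b - 1)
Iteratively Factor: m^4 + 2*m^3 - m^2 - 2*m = (m)*(m^3 + 2*m^2 - m - 2) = m*(m - 1)*(m^2 + 3*m + 2) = m*(m - 1)*(m + 2)*(m + 1)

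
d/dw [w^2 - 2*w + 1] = 2*w - 2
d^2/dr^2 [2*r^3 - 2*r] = 12*r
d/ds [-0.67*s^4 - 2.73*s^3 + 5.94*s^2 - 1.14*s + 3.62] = -2.68*s^3 - 8.19*s^2 + 11.88*s - 1.14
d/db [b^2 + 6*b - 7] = 2*b + 6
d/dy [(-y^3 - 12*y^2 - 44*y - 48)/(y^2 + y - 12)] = (-y^2 + 6*y + 36)/(y^2 - 6*y + 9)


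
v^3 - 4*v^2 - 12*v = v*(v - 6)*(v + 2)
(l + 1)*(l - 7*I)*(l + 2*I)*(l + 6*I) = l^4 + l^3 + I*l^3 + 44*l^2 + I*l^2 + 44*l + 84*I*l + 84*I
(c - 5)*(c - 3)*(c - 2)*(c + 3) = c^4 - 7*c^3 + c^2 + 63*c - 90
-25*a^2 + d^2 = (-5*a + d)*(5*a + d)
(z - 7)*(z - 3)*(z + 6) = z^3 - 4*z^2 - 39*z + 126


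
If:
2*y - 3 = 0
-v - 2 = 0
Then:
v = -2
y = 3/2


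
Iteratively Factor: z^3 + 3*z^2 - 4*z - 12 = (z - 2)*(z^2 + 5*z + 6) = (z - 2)*(z + 3)*(z + 2)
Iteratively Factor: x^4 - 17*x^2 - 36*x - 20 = (x + 1)*(x^3 - x^2 - 16*x - 20) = (x + 1)*(x + 2)*(x^2 - 3*x - 10) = (x + 1)*(x + 2)^2*(x - 5)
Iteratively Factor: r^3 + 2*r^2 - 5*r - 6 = (r - 2)*(r^2 + 4*r + 3) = (r - 2)*(r + 3)*(r + 1)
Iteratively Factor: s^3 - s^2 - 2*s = (s + 1)*(s^2 - 2*s) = s*(s + 1)*(s - 2)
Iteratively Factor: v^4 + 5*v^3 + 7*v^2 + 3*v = (v + 3)*(v^3 + 2*v^2 + v) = (v + 1)*(v + 3)*(v^2 + v) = (v + 1)^2*(v + 3)*(v)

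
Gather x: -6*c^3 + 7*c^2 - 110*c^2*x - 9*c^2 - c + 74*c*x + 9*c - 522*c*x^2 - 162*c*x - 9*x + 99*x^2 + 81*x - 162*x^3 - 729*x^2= -6*c^3 - 2*c^2 + 8*c - 162*x^3 + x^2*(-522*c - 630) + x*(-110*c^2 - 88*c + 72)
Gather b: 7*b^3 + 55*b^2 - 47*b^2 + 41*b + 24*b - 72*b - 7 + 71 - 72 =7*b^3 + 8*b^2 - 7*b - 8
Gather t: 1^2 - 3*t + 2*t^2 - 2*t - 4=2*t^2 - 5*t - 3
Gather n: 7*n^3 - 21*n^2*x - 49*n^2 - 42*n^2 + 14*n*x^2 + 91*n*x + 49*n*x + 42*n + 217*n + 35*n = 7*n^3 + n^2*(-21*x - 91) + n*(14*x^2 + 140*x + 294)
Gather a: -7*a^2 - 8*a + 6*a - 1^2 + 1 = -7*a^2 - 2*a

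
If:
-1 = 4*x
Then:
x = -1/4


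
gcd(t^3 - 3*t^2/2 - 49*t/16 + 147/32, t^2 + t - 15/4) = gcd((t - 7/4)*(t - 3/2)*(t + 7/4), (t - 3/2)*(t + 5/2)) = t - 3/2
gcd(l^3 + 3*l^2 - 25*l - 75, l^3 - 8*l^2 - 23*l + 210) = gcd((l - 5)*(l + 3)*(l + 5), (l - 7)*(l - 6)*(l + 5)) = l + 5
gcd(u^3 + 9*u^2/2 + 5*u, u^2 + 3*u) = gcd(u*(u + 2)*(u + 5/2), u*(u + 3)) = u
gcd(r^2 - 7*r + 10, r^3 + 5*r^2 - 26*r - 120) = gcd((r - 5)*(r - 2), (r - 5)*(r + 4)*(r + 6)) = r - 5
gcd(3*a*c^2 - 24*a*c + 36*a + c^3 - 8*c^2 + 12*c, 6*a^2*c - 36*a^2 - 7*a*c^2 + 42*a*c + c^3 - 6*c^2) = c - 6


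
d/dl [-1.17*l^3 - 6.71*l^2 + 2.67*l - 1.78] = -3.51*l^2 - 13.42*l + 2.67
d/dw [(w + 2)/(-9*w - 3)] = 5/(3*(9*w^2 + 6*w + 1))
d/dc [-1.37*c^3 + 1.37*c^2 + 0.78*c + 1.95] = -4.11*c^2 + 2.74*c + 0.78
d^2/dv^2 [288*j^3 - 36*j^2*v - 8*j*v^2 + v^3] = -16*j + 6*v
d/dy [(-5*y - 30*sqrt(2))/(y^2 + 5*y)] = 5*(-y*(y + 5) + (y + 6*sqrt(2))*(2*y + 5))/(y^2*(y + 5)^2)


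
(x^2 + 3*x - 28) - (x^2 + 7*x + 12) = -4*x - 40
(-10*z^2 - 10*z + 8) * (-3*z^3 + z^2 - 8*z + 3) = 30*z^5 + 20*z^4 + 46*z^3 + 58*z^2 - 94*z + 24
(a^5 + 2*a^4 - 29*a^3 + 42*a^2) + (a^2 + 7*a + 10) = a^5 + 2*a^4 - 29*a^3 + 43*a^2 + 7*a + 10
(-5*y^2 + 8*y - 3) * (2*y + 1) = -10*y^3 + 11*y^2 + 2*y - 3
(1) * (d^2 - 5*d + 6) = d^2 - 5*d + 6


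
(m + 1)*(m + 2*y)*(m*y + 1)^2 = m^4*y^2 + 2*m^3*y^3 + m^3*y^2 + 2*m^3*y + 2*m^2*y^3 + 4*m^2*y^2 + 2*m^2*y + m^2 + 4*m*y^2 + 2*m*y + m + 2*y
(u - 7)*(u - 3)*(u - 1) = u^3 - 11*u^2 + 31*u - 21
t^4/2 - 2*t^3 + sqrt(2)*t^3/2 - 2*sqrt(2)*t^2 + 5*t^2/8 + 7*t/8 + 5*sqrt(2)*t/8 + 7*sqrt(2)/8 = (t/2 + sqrt(2)/2)*(t - 7/2)*(t - 1)*(t + 1/2)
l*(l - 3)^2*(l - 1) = l^4 - 7*l^3 + 15*l^2 - 9*l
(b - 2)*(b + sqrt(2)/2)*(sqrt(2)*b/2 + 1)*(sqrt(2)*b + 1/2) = b^4 - 2*b^3 + 7*sqrt(2)*b^3/4 - 7*sqrt(2)*b^2/2 + 7*b^2/4 - 7*b/2 + sqrt(2)*b/4 - sqrt(2)/2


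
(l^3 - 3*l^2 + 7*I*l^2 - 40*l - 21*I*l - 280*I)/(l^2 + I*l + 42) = (l^2 - 3*l - 40)/(l - 6*I)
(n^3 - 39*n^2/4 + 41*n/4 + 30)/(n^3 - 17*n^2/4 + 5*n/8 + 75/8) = 2*(n - 8)/(2*n - 5)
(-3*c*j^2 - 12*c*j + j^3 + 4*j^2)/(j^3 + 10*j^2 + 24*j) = (-3*c + j)/(j + 6)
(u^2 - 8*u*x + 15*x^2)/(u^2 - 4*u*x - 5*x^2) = (u - 3*x)/(u + x)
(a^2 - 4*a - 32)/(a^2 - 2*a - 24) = (a - 8)/(a - 6)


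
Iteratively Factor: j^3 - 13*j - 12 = (j + 1)*(j^2 - j - 12) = (j + 1)*(j + 3)*(j - 4)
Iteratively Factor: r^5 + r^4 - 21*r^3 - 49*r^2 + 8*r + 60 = (r + 2)*(r^4 - r^3 - 19*r^2 - 11*r + 30) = (r + 2)*(r + 3)*(r^3 - 4*r^2 - 7*r + 10) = (r - 5)*(r + 2)*(r + 3)*(r^2 + r - 2) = (r - 5)*(r + 2)^2*(r + 3)*(r - 1)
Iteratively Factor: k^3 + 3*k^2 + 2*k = (k + 1)*(k^2 + 2*k) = k*(k + 1)*(k + 2)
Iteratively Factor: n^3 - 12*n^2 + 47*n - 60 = (n - 5)*(n^2 - 7*n + 12) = (n - 5)*(n - 3)*(n - 4)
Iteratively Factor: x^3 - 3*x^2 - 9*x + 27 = (x - 3)*(x^2 - 9) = (x - 3)^2*(x + 3)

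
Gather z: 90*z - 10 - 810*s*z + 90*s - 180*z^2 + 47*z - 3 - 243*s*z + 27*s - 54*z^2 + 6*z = 117*s - 234*z^2 + z*(143 - 1053*s) - 13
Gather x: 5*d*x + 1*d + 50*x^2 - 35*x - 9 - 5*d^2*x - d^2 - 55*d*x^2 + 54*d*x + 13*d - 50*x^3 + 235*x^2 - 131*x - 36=-d^2 + 14*d - 50*x^3 + x^2*(285 - 55*d) + x*(-5*d^2 + 59*d - 166) - 45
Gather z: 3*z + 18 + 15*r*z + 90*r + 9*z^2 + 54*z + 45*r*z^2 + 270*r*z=90*r + z^2*(45*r + 9) + z*(285*r + 57) + 18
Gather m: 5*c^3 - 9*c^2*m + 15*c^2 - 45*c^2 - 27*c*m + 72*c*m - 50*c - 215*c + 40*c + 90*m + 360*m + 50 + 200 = 5*c^3 - 30*c^2 - 225*c + m*(-9*c^2 + 45*c + 450) + 250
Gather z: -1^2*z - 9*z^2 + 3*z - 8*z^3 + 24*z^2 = -8*z^3 + 15*z^2 + 2*z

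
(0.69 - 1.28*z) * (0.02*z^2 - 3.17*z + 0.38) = -0.0256*z^3 + 4.0714*z^2 - 2.6737*z + 0.2622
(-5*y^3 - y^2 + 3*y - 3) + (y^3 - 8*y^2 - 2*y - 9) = -4*y^3 - 9*y^2 + y - 12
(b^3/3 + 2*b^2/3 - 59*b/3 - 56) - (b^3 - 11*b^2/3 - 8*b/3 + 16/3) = -2*b^3/3 + 13*b^2/3 - 17*b - 184/3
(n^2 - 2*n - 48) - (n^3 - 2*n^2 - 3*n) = -n^3 + 3*n^2 + n - 48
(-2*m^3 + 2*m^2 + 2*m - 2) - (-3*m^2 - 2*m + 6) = -2*m^3 + 5*m^2 + 4*m - 8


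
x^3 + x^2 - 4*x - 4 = (x - 2)*(x + 1)*(x + 2)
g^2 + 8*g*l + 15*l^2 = (g + 3*l)*(g + 5*l)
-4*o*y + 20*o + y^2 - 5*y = (-4*o + y)*(y - 5)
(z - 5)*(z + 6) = z^2 + z - 30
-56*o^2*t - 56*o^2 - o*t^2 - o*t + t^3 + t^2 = (-8*o + t)*(7*o + t)*(t + 1)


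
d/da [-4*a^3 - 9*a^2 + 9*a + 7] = -12*a^2 - 18*a + 9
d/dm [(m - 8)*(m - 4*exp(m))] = m - (m - 8)*(4*exp(m) - 1) - 4*exp(m)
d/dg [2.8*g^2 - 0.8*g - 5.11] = 5.6*g - 0.8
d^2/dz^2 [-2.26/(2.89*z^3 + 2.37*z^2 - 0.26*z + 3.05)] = ((39.1884*z + 10.7124)*(2.89*z^3 + 2.37*z^2 - 0.26*z + 3.05) - 2.26*(8.67*z^2 + 4.74*z - 0.26)*(17.34*z^2 + 9.48*z - 0.52))/(2.89*z^3 + 2.37*z^2 - 0.26*z + 3.05)^3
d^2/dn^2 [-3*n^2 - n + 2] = -6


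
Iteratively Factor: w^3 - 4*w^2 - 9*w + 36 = (w - 4)*(w^2 - 9) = (w - 4)*(w + 3)*(w - 3)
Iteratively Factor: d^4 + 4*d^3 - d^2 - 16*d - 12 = (d + 3)*(d^3 + d^2 - 4*d - 4) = (d + 1)*(d + 3)*(d^2 - 4) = (d - 2)*(d + 1)*(d + 3)*(d + 2)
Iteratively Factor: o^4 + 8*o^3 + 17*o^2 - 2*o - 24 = (o + 4)*(o^3 + 4*o^2 + o - 6) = (o - 1)*(o + 4)*(o^2 + 5*o + 6) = (o - 1)*(o + 2)*(o + 4)*(o + 3)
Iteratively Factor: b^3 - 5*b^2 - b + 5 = (b - 5)*(b^2 - 1) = (b - 5)*(b - 1)*(b + 1)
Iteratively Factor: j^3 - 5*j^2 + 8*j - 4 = (j - 2)*(j^2 - 3*j + 2) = (j - 2)*(j - 1)*(j - 2)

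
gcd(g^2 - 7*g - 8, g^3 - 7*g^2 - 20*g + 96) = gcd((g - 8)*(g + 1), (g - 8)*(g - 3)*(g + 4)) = g - 8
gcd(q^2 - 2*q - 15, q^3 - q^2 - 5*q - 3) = 1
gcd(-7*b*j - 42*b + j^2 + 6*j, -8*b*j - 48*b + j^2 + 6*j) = j + 6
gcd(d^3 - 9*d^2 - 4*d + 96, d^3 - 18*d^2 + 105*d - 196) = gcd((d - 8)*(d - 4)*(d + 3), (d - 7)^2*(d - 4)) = d - 4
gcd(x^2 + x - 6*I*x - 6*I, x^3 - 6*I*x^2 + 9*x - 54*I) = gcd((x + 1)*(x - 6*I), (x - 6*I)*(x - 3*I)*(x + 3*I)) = x - 6*I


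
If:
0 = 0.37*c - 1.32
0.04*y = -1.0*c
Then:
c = 3.57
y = -89.19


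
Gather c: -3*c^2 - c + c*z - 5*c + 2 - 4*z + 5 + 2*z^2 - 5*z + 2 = -3*c^2 + c*(z - 6) + 2*z^2 - 9*z + 9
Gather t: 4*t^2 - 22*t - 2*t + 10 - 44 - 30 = 4*t^2 - 24*t - 64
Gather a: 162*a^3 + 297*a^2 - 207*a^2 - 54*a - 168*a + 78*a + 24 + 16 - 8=162*a^3 + 90*a^2 - 144*a + 32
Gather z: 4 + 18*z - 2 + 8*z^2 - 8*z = 8*z^2 + 10*z + 2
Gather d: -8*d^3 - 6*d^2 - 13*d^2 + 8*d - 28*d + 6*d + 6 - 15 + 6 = -8*d^3 - 19*d^2 - 14*d - 3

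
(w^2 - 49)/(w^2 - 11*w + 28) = (w + 7)/(w - 4)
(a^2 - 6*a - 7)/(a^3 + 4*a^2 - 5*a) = (a^2 - 6*a - 7)/(a*(a^2 + 4*a - 5))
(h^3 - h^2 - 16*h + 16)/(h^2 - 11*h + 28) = (h^2 + 3*h - 4)/(h - 7)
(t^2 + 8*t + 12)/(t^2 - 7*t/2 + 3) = 2*(t^2 + 8*t + 12)/(2*t^2 - 7*t + 6)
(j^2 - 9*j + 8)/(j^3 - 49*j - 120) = (j - 1)/(j^2 + 8*j + 15)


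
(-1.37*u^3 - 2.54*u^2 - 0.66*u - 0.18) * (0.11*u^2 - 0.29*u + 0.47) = -0.1507*u^5 + 0.1179*u^4 + 0.0200999999999999*u^3 - 1.0222*u^2 - 0.258*u - 0.0846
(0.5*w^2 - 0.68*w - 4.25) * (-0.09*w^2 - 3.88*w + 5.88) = -0.045*w^4 - 1.8788*w^3 + 5.9609*w^2 + 12.4916*w - 24.99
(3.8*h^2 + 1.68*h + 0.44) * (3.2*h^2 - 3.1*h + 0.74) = 12.16*h^4 - 6.404*h^3 - 0.988*h^2 - 0.1208*h + 0.3256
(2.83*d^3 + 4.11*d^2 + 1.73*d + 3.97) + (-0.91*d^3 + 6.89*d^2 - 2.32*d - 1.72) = 1.92*d^3 + 11.0*d^2 - 0.59*d + 2.25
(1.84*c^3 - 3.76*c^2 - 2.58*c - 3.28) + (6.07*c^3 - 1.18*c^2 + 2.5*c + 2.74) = 7.91*c^3 - 4.94*c^2 - 0.0800000000000001*c - 0.54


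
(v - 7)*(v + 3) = v^2 - 4*v - 21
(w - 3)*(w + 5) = w^2 + 2*w - 15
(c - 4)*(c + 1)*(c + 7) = c^3 + 4*c^2 - 25*c - 28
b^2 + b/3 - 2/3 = (b - 2/3)*(b + 1)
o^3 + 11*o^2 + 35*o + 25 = (o + 1)*(o + 5)^2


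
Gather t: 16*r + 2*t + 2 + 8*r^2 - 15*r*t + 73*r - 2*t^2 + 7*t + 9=8*r^2 + 89*r - 2*t^2 + t*(9 - 15*r) + 11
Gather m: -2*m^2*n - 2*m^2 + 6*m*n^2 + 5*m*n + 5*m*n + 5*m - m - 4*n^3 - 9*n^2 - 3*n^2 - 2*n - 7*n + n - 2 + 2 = m^2*(-2*n - 2) + m*(6*n^2 + 10*n + 4) - 4*n^3 - 12*n^2 - 8*n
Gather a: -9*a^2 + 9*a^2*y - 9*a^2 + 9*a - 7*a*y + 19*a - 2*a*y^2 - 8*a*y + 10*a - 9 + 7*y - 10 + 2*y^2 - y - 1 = a^2*(9*y - 18) + a*(-2*y^2 - 15*y + 38) + 2*y^2 + 6*y - 20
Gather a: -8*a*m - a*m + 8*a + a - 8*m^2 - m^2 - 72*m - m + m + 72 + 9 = a*(9 - 9*m) - 9*m^2 - 72*m + 81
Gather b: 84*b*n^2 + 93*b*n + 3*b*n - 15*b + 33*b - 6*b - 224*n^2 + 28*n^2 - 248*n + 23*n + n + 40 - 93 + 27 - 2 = b*(84*n^2 + 96*n + 12) - 196*n^2 - 224*n - 28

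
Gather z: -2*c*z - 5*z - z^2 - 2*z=-z^2 + z*(-2*c - 7)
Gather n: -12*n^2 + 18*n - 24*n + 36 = -12*n^2 - 6*n + 36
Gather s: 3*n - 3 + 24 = 3*n + 21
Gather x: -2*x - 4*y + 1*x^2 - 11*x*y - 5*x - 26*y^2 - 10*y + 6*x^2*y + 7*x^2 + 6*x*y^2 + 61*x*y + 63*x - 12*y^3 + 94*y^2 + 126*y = x^2*(6*y + 8) + x*(6*y^2 + 50*y + 56) - 12*y^3 + 68*y^2 + 112*y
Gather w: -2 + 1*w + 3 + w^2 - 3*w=w^2 - 2*w + 1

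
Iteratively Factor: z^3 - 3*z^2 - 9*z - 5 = (z + 1)*(z^2 - 4*z - 5) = (z - 5)*(z + 1)*(z + 1)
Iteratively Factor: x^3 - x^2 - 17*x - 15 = (x - 5)*(x^2 + 4*x + 3) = (x - 5)*(x + 1)*(x + 3)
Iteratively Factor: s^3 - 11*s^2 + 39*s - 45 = (s - 5)*(s^2 - 6*s + 9) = (s - 5)*(s - 3)*(s - 3)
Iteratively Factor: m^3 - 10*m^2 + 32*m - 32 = (m - 4)*(m^2 - 6*m + 8) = (m - 4)*(m - 2)*(m - 4)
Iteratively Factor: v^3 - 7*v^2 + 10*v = (v)*(v^2 - 7*v + 10) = v*(v - 2)*(v - 5)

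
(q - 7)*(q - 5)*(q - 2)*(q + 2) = q^4 - 12*q^3 + 31*q^2 + 48*q - 140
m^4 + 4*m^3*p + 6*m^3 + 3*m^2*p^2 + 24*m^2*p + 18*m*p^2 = m*(m + 6)*(m + p)*(m + 3*p)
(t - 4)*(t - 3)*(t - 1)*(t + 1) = t^4 - 7*t^3 + 11*t^2 + 7*t - 12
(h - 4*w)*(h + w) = h^2 - 3*h*w - 4*w^2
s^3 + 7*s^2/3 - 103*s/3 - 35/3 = (s - 5)*(s + 1/3)*(s + 7)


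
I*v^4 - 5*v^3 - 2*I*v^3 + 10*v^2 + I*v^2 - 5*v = v*(v - 1)*(v + 5*I)*(I*v - I)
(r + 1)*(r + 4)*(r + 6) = r^3 + 11*r^2 + 34*r + 24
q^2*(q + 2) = q^3 + 2*q^2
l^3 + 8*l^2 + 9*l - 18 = (l - 1)*(l + 3)*(l + 6)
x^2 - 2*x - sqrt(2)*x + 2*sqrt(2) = (x - 2)*(x - sqrt(2))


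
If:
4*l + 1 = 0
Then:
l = -1/4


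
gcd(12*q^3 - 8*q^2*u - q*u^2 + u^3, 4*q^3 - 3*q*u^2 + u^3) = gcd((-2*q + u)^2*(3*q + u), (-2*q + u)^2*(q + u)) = 4*q^2 - 4*q*u + u^2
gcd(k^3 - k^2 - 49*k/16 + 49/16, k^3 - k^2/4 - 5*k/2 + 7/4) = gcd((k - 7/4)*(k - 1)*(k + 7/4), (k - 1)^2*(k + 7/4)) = k^2 + 3*k/4 - 7/4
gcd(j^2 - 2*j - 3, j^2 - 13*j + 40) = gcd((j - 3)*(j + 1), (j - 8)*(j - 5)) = 1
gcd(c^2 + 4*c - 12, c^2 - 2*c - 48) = c + 6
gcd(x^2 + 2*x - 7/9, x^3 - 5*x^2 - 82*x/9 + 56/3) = x + 7/3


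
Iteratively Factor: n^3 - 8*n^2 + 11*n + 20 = (n - 4)*(n^2 - 4*n - 5) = (n - 4)*(n + 1)*(n - 5)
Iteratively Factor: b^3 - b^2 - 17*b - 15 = (b + 1)*(b^2 - 2*b - 15) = (b + 1)*(b + 3)*(b - 5)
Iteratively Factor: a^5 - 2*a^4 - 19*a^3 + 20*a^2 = (a)*(a^4 - 2*a^3 - 19*a^2 + 20*a) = a*(a - 1)*(a^3 - a^2 - 20*a) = a^2*(a - 1)*(a^2 - a - 20) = a^2*(a - 1)*(a + 4)*(a - 5)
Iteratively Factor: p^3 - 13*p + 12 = (p - 1)*(p^2 + p - 12) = (p - 1)*(p + 4)*(p - 3)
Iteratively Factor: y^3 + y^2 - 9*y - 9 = (y + 3)*(y^2 - 2*y - 3) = (y + 1)*(y + 3)*(y - 3)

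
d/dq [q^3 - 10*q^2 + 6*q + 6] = 3*q^2 - 20*q + 6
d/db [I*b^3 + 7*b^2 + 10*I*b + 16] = 3*I*b^2 + 14*b + 10*I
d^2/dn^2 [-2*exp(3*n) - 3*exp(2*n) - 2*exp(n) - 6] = (-18*exp(2*n) - 12*exp(n) - 2)*exp(n)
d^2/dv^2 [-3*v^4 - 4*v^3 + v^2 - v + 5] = -36*v^2 - 24*v + 2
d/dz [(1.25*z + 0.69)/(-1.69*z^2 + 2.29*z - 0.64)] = (2.1125*z^2 + 2.3322*z - 2.3801)/(2.8561*z^4 - 7.7402*z^3 + 7.4073*z^2 - 2.9312*z + 0.4096)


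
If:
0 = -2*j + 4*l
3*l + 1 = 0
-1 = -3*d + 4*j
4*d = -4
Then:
No Solution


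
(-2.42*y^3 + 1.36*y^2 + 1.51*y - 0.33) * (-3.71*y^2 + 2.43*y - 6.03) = 8.9782*y^5 - 10.9262*y^4 + 12.2953*y^3 - 3.3072*y^2 - 9.9072*y + 1.9899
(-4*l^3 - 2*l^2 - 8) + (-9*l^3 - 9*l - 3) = -13*l^3 - 2*l^2 - 9*l - 11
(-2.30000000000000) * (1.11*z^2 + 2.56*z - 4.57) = -2.553*z^2 - 5.888*z + 10.511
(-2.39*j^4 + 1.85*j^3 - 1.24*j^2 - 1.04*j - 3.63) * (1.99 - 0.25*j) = 0.5975*j^5 - 5.2186*j^4 + 3.9915*j^3 - 2.2076*j^2 - 1.1621*j - 7.2237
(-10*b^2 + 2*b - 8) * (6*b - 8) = -60*b^3 + 92*b^2 - 64*b + 64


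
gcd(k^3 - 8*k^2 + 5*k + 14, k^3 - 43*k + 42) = 1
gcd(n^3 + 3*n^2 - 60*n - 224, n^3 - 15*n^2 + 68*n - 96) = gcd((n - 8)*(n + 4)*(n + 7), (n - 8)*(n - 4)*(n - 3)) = n - 8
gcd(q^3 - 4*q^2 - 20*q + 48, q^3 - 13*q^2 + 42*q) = q - 6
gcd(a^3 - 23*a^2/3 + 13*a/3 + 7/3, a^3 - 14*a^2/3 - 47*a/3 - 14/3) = a^2 - 20*a/3 - 7/3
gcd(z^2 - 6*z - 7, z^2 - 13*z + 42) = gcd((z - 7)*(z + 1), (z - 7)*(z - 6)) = z - 7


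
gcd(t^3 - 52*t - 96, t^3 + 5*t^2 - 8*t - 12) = t + 6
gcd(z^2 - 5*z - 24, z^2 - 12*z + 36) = 1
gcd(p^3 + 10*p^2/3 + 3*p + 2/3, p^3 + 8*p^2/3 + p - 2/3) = p^2 + 3*p + 2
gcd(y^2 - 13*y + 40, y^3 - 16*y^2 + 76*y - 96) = y - 8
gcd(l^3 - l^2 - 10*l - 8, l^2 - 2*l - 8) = l^2 - 2*l - 8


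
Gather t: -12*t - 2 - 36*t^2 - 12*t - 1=-36*t^2 - 24*t - 3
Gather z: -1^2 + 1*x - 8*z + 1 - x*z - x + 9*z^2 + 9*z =9*z^2 + z*(1 - x)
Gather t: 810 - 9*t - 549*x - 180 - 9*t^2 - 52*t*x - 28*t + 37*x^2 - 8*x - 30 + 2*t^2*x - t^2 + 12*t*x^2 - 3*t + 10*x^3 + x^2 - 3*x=t^2*(2*x - 10) + t*(12*x^2 - 52*x - 40) + 10*x^3 + 38*x^2 - 560*x + 600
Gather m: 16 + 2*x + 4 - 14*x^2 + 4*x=-14*x^2 + 6*x + 20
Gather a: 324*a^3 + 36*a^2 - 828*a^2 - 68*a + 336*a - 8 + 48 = 324*a^3 - 792*a^2 + 268*a + 40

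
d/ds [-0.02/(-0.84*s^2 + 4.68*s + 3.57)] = (0.0936 - 0.0336*s)/(-0.84*s^2 + 4.68*s + 3.57)^2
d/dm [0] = 0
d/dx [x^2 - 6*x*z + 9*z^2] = 2*x - 6*z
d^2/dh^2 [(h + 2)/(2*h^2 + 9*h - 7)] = 2*((h + 2)*(4*h + 9)^2 - (6*h + 13)*(2*h^2 + 9*h - 7))/(2*h^2 + 9*h - 7)^3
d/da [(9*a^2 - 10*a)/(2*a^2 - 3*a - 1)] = (-7*a^2 - 18*a + 10)/(4*a^4 - 12*a^3 + 5*a^2 + 6*a + 1)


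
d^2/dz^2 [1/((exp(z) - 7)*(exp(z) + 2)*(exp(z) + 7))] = (9*exp(5*z) + 22*exp(4*z) - 82*exp(3*z) + 588*exp(2*z) + 3185*exp(z) - 4802)*exp(z)/(exp(9*z) + 6*exp(8*z) - 135*exp(7*z) - 874*exp(6*z) + 5439*exp(5*z) + 42042*exp(4*z) - 31213*exp(3*z) - 648270*exp(2*z) - 1411788*exp(z) - 941192)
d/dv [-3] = 0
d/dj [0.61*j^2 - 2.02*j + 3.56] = 1.22*j - 2.02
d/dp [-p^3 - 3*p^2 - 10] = 3*p*(-p - 2)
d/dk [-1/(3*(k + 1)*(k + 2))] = (2*k + 3)/(3*(k + 1)^2*(k + 2)^2)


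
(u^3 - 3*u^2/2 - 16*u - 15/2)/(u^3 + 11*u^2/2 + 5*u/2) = (u^2 - 2*u - 15)/(u*(u + 5))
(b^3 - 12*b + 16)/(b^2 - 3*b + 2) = (b^2 + 2*b - 8)/(b - 1)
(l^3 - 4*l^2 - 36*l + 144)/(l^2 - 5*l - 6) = (l^2 + 2*l - 24)/(l + 1)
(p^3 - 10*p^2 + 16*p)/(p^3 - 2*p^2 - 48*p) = (p - 2)/(p + 6)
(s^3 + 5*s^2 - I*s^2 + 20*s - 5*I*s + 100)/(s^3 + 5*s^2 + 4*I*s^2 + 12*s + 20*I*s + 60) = (s^2 - I*s + 20)/(s^2 + 4*I*s + 12)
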